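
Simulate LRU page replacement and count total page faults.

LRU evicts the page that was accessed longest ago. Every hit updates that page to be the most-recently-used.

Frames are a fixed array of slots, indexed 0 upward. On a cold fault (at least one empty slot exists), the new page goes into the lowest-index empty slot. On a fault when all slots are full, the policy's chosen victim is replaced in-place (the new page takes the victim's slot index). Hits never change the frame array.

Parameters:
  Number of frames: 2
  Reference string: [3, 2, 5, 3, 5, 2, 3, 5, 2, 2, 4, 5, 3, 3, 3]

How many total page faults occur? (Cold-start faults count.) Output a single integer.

Answer: 11

Derivation:
Step 0: ref 3 → FAULT, frames=[3,-]
Step 1: ref 2 → FAULT, frames=[3,2]
Step 2: ref 5 → FAULT (evict 3), frames=[5,2]
Step 3: ref 3 → FAULT (evict 2), frames=[5,3]
Step 4: ref 5 → HIT, frames=[5,3]
Step 5: ref 2 → FAULT (evict 3), frames=[5,2]
Step 6: ref 3 → FAULT (evict 5), frames=[3,2]
Step 7: ref 5 → FAULT (evict 2), frames=[3,5]
Step 8: ref 2 → FAULT (evict 3), frames=[2,5]
Step 9: ref 2 → HIT, frames=[2,5]
Step 10: ref 4 → FAULT (evict 5), frames=[2,4]
Step 11: ref 5 → FAULT (evict 2), frames=[5,4]
Step 12: ref 3 → FAULT (evict 4), frames=[5,3]
Step 13: ref 3 → HIT, frames=[5,3]
Step 14: ref 3 → HIT, frames=[5,3]
Total faults: 11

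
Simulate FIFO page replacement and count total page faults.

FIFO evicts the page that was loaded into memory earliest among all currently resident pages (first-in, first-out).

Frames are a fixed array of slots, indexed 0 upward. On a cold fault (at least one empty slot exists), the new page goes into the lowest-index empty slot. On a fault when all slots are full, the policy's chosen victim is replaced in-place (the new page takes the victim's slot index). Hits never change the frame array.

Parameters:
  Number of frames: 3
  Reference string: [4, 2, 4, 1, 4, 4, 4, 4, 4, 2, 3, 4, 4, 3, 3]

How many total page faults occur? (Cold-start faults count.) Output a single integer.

Step 0: ref 4 → FAULT, frames=[4,-,-]
Step 1: ref 2 → FAULT, frames=[4,2,-]
Step 2: ref 4 → HIT, frames=[4,2,-]
Step 3: ref 1 → FAULT, frames=[4,2,1]
Step 4: ref 4 → HIT, frames=[4,2,1]
Step 5: ref 4 → HIT, frames=[4,2,1]
Step 6: ref 4 → HIT, frames=[4,2,1]
Step 7: ref 4 → HIT, frames=[4,2,1]
Step 8: ref 4 → HIT, frames=[4,2,1]
Step 9: ref 2 → HIT, frames=[4,2,1]
Step 10: ref 3 → FAULT (evict 4), frames=[3,2,1]
Step 11: ref 4 → FAULT (evict 2), frames=[3,4,1]
Step 12: ref 4 → HIT, frames=[3,4,1]
Step 13: ref 3 → HIT, frames=[3,4,1]
Step 14: ref 3 → HIT, frames=[3,4,1]
Total faults: 5

Answer: 5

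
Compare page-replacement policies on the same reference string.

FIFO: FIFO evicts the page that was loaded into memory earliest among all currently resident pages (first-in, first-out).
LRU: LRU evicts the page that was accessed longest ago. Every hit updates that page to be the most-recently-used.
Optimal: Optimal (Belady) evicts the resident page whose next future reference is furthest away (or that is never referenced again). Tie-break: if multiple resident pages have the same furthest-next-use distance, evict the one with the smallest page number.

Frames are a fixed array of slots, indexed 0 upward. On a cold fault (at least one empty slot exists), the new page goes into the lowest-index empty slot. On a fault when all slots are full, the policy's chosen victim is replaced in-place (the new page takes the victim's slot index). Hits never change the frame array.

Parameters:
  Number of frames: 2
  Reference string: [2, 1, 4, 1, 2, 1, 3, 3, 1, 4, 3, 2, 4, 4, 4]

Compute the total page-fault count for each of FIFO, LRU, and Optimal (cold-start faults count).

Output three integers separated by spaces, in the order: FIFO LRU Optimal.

--- FIFO ---
  step 0: ref 2 -> FAULT, frames=[2,-] (faults so far: 1)
  step 1: ref 1 -> FAULT, frames=[2,1] (faults so far: 2)
  step 2: ref 4 -> FAULT, evict 2, frames=[4,1] (faults so far: 3)
  step 3: ref 1 -> HIT, frames=[4,1] (faults so far: 3)
  step 4: ref 2 -> FAULT, evict 1, frames=[4,2] (faults so far: 4)
  step 5: ref 1 -> FAULT, evict 4, frames=[1,2] (faults so far: 5)
  step 6: ref 3 -> FAULT, evict 2, frames=[1,3] (faults so far: 6)
  step 7: ref 3 -> HIT, frames=[1,3] (faults so far: 6)
  step 8: ref 1 -> HIT, frames=[1,3] (faults so far: 6)
  step 9: ref 4 -> FAULT, evict 1, frames=[4,3] (faults so far: 7)
  step 10: ref 3 -> HIT, frames=[4,3] (faults so far: 7)
  step 11: ref 2 -> FAULT, evict 3, frames=[4,2] (faults so far: 8)
  step 12: ref 4 -> HIT, frames=[4,2] (faults so far: 8)
  step 13: ref 4 -> HIT, frames=[4,2] (faults so far: 8)
  step 14: ref 4 -> HIT, frames=[4,2] (faults so far: 8)
  FIFO total faults: 8
--- LRU ---
  step 0: ref 2 -> FAULT, frames=[2,-] (faults so far: 1)
  step 1: ref 1 -> FAULT, frames=[2,1] (faults so far: 2)
  step 2: ref 4 -> FAULT, evict 2, frames=[4,1] (faults so far: 3)
  step 3: ref 1 -> HIT, frames=[4,1] (faults so far: 3)
  step 4: ref 2 -> FAULT, evict 4, frames=[2,1] (faults so far: 4)
  step 5: ref 1 -> HIT, frames=[2,1] (faults so far: 4)
  step 6: ref 3 -> FAULT, evict 2, frames=[3,1] (faults so far: 5)
  step 7: ref 3 -> HIT, frames=[3,1] (faults so far: 5)
  step 8: ref 1 -> HIT, frames=[3,1] (faults so far: 5)
  step 9: ref 4 -> FAULT, evict 3, frames=[4,1] (faults so far: 6)
  step 10: ref 3 -> FAULT, evict 1, frames=[4,3] (faults so far: 7)
  step 11: ref 2 -> FAULT, evict 4, frames=[2,3] (faults so far: 8)
  step 12: ref 4 -> FAULT, evict 3, frames=[2,4] (faults so far: 9)
  step 13: ref 4 -> HIT, frames=[2,4] (faults so far: 9)
  step 14: ref 4 -> HIT, frames=[2,4] (faults so far: 9)
  LRU total faults: 9
--- Optimal ---
  step 0: ref 2 -> FAULT, frames=[2,-] (faults so far: 1)
  step 1: ref 1 -> FAULT, frames=[2,1] (faults so far: 2)
  step 2: ref 4 -> FAULT, evict 2, frames=[4,1] (faults so far: 3)
  step 3: ref 1 -> HIT, frames=[4,1] (faults so far: 3)
  step 4: ref 2 -> FAULT, evict 4, frames=[2,1] (faults so far: 4)
  step 5: ref 1 -> HIT, frames=[2,1] (faults so far: 4)
  step 6: ref 3 -> FAULT, evict 2, frames=[3,1] (faults so far: 5)
  step 7: ref 3 -> HIT, frames=[3,1] (faults so far: 5)
  step 8: ref 1 -> HIT, frames=[3,1] (faults so far: 5)
  step 9: ref 4 -> FAULT, evict 1, frames=[3,4] (faults so far: 6)
  step 10: ref 3 -> HIT, frames=[3,4] (faults so far: 6)
  step 11: ref 2 -> FAULT, evict 3, frames=[2,4] (faults so far: 7)
  step 12: ref 4 -> HIT, frames=[2,4] (faults so far: 7)
  step 13: ref 4 -> HIT, frames=[2,4] (faults so far: 7)
  step 14: ref 4 -> HIT, frames=[2,4] (faults so far: 7)
  Optimal total faults: 7

Answer: 8 9 7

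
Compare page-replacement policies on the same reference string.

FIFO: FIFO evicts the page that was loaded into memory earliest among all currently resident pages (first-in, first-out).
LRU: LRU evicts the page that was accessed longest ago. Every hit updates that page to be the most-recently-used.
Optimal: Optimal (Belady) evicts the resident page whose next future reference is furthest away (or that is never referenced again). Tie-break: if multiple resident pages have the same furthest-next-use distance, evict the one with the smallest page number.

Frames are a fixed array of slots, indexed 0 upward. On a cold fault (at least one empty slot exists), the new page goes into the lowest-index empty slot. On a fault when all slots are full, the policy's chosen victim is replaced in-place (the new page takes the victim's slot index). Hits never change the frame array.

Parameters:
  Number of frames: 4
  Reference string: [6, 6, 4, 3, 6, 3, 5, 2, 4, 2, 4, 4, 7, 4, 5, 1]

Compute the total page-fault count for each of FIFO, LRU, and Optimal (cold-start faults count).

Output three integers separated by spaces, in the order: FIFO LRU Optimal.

--- FIFO ---
  step 0: ref 6 -> FAULT, frames=[6,-,-,-] (faults so far: 1)
  step 1: ref 6 -> HIT, frames=[6,-,-,-] (faults so far: 1)
  step 2: ref 4 -> FAULT, frames=[6,4,-,-] (faults so far: 2)
  step 3: ref 3 -> FAULT, frames=[6,4,3,-] (faults so far: 3)
  step 4: ref 6 -> HIT, frames=[6,4,3,-] (faults so far: 3)
  step 5: ref 3 -> HIT, frames=[6,4,3,-] (faults so far: 3)
  step 6: ref 5 -> FAULT, frames=[6,4,3,5] (faults so far: 4)
  step 7: ref 2 -> FAULT, evict 6, frames=[2,4,3,5] (faults so far: 5)
  step 8: ref 4 -> HIT, frames=[2,4,3,5] (faults so far: 5)
  step 9: ref 2 -> HIT, frames=[2,4,3,5] (faults so far: 5)
  step 10: ref 4 -> HIT, frames=[2,4,3,5] (faults so far: 5)
  step 11: ref 4 -> HIT, frames=[2,4,3,5] (faults so far: 5)
  step 12: ref 7 -> FAULT, evict 4, frames=[2,7,3,5] (faults so far: 6)
  step 13: ref 4 -> FAULT, evict 3, frames=[2,7,4,5] (faults so far: 7)
  step 14: ref 5 -> HIT, frames=[2,7,4,5] (faults so far: 7)
  step 15: ref 1 -> FAULT, evict 5, frames=[2,7,4,1] (faults so far: 8)
  FIFO total faults: 8
--- LRU ---
  step 0: ref 6 -> FAULT, frames=[6,-,-,-] (faults so far: 1)
  step 1: ref 6 -> HIT, frames=[6,-,-,-] (faults so far: 1)
  step 2: ref 4 -> FAULT, frames=[6,4,-,-] (faults so far: 2)
  step 3: ref 3 -> FAULT, frames=[6,4,3,-] (faults so far: 3)
  step 4: ref 6 -> HIT, frames=[6,4,3,-] (faults so far: 3)
  step 5: ref 3 -> HIT, frames=[6,4,3,-] (faults so far: 3)
  step 6: ref 5 -> FAULT, frames=[6,4,3,5] (faults so far: 4)
  step 7: ref 2 -> FAULT, evict 4, frames=[6,2,3,5] (faults so far: 5)
  step 8: ref 4 -> FAULT, evict 6, frames=[4,2,3,5] (faults so far: 6)
  step 9: ref 2 -> HIT, frames=[4,2,3,5] (faults so far: 6)
  step 10: ref 4 -> HIT, frames=[4,2,3,5] (faults so far: 6)
  step 11: ref 4 -> HIT, frames=[4,2,3,5] (faults so far: 6)
  step 12: ref 7 -> FAULT, evict 3, frames=[4,2,7,5] (faults so far: 7)
  step 13: ref 4 -> HIT, frames=[4,2,7,5] (faults so far: 7)
  step 14: ref 5 -> HIT, frames=[4,2,7,5] (faults so far: 7)
  step 15: ref 1 -> FAULT, evict 2, frames=[4,1,7,5] (faults so far: 8)
  LRU total faults: 8
--- Optimal ---
  step 0: ref 6 -> FAULT, frames=[6,-,-,-] (faults so far: 1)
  step 1: ref 6 -> HIT, frames=[6,-,-,-] (faults so far: 1)
  step 2: ref 4 -> FAULT, frames=[6,4,-,-] (faults so far: 2)
  step 3: ref 3 -> FAULT, frames=[6,4,3,-] (faults so far: 3)
  step 4: ref 6 -> HIT, frames=[6,4,3,-] (faults so far: 3)
  step 5: ref 3 -> HIT, frames=[6,4,3,-] (faults so far: 3)
  step 6: ref 5 -> FAULT, frames=[6,4,3,5] (faults so far: 4)
  step 7: ref 2 -> FAULT, evict 3, frames=[6,4,2,5] (faults so far: 5)
  step 8: ref 4 -> HIT, frames=[6,4,2,5] (faults so far: 5)
  step 9: ref 2 -> HIT, frames=[6,4,2,5] (faults so far: 5)
  step 10: ref 4 -> HIT, frames=[6,4,2,5] (faults so far: 5)
  step 11: ref 4 -> HIT, frames=[6,4,2,5] (faults so far: 5)
  step 12: ref 7 -> FAULT, evict 2, frames=[6,4,7,5] (faults so far: 6)
  step 13: ref 4 -> HIT, frames=[6,4,7,5] (faults so far: 6)
  step 14: ref 5 -> HIT, frames=[6,4,7,5] (faults so far: 6)
  step 15: ref 1 -> FAULT, evict 4, frames=[6,1,7,5] (faults so far: 7)
  Optimal total faults: 7

Answer: 8 8 7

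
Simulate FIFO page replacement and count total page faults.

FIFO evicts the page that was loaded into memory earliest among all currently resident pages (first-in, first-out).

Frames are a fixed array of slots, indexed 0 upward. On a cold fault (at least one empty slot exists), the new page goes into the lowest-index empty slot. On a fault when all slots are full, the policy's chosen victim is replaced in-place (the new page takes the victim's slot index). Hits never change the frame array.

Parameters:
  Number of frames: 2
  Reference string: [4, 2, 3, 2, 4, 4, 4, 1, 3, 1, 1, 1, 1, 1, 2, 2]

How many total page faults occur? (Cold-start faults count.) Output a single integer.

Step 0: ref 4 → FAULT, frames=[4,-]
Step 1: ref 2 → FAULT, frames=[4,2]
Step 2: ref 3 → FAULT (evict 4), frames=[3,2]
Step 3: ref 2 → HIT, frames=[3,2]
Step 4: ref 4 → FAULT (evict 2), frames=[3,4]
Step 5: ref 4 → HIT, frames=[3,4]
Step 6: ref 4 → HIT, frames=[3,4]
Step 7: ref 1 → FAULT (evict 3), frames=[1,4]
Step 8: ref 3 → FAULT (evict 4), frames=[1,3]
Step 9: ref 1 → HIT, frames=[1,3]
Step 10: ref 1 → HIT, frames=[1,3]
Step 11: ref 1 → HIT, frames=[1,3]
Step 12: ref 1 → HIT, frames=[1,3]
Step 13: ref 1 → HIT, frames=[1,3]
Step 14: ref 2 → FAULT (evict 1), frames=[2,3]
Step 15: ref 2 → HIT, frames=[2,3]
Total faults: 7

Answer: 7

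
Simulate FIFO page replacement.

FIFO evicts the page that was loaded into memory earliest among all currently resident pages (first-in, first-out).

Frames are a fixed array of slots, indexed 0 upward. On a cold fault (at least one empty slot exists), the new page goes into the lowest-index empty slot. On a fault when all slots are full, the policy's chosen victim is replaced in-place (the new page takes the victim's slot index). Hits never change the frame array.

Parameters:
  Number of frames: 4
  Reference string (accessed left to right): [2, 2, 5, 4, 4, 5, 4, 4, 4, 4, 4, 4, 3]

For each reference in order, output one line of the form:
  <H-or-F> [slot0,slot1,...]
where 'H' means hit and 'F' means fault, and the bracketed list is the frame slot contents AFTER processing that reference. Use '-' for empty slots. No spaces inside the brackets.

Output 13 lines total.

F [2,-,-,-]
H [2,-,-,-]
F [2,5,-,-]
F [2,5,4,-]
H [2,5,4,-]
H [2,5,4,-]
H [2,5,4,-]
H [2,5,4,-]
H [2,5,4,-]
H [2,5,4,-]
H [2,5,4,-]
H [2,5,4,-]
F [2,5,4,3]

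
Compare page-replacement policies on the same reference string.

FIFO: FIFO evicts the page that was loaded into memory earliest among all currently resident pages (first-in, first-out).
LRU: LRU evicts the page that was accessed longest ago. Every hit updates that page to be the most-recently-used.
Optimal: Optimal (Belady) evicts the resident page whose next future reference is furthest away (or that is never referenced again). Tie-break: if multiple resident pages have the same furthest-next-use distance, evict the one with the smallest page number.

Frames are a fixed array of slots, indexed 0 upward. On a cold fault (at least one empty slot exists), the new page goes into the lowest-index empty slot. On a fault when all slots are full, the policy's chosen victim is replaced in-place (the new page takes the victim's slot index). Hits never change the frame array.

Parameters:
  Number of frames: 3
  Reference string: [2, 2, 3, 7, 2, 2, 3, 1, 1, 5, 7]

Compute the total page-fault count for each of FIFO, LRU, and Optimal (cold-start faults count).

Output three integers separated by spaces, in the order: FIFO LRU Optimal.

Answer: 5 6 5

Derivation:
--- FIFO ---
  step 0: ref 2 -> FAULT, frames=[2,-,-] (faults so far: 1)
  step 1: ref 2 -> HIT, frames=[2,-,-] (faults so far: 1)
  step 2: ref 3 -> FAULT, frames=[2,3,-] (faults so far: 2)
  step 3: ref 7 -> FAULT, frames=[2,3,7] (faults so far: 3)
  step 4: ref 2 -> HIT, frames=[2,3,7] (faults so far: 3)
  step 5: ref 2 -> HIT, frames=[2,3,7] (faults so far: 3)
  step 6: ref 3 -> HIT, frames=[2,3,7] (faults so far: 3)
  step 7: ref 1 -> FAULT, evict 2, frames=[1,3,7] (faults so far: 4)
  step 8: ref 1 -> HIT, frames=[1,3,7] (faults so far: 4)
  step 9: ref 5 -> FAULT, evict 3, frames=[1,5,7] (faults so far: 5)
  step 10: ref 7 -> HIT, frames=[1,5,7] (faults so far: 5)
  FIFO total faults: 5
--- LRU ---
  step 0: ref 2 -> FAULT, frames=[2,-,-] (faults so far: 1)
  step 1: ref 2 -> HIT, frames=[2,-,-] (faults so far: 1)
  step 2: ref 3 -> FAULT, frames=[2,3,-] (faults so far: 2)
  step 3: ref 7 -> FAULT, frames=[2,3,7] (faults so far: 3)
  step 4: ref 2 -> HIT, frames=[2,3,7] (faults so far: 3)
  step 5: ref 2 -> HIT, frames=[2,3,7] (faults so far: 3)
  step 6: ref 3 -> HIT, frames=[2,3,7] (faults so far: 3)
  step 7: ref 1 -> FAULT, evict 7, frames=[2,3,1] (faults so far: 4)
  step 8: ref 1 -> HIT, frames=[2,3,1] (faults so far: 4)
  step 9: ref 5 -> FAULT, evict 2, frames=[5,3,1] (faults so far: 5)
  step 10: ref 7 -> FAULT, evict 3, frames=[5,7,1] (faults so far: 6)
  LRU total faults: 6
--- Optimal ---
  step 0: ref 2 -> FAULT, frames=[2,-,-] (faults so far: 1)
  step 1: ref 2 -> HIT, frames=[2,-,-] (faults so far: 1)
  step 2: ref 3 -> FAULT, frames=[2,3,-] (faults so far: 2)
  step 3: ref 7 -> FAULT, frames=[2,3,7] (faults so far: 3)
  step 4: ref 2 -> HIT, frames=[2,3,7] (faults so far: 3)
  step 5: ref 2 -> HIT, frames=[2,3,7] (faults so far: 3)
  step 6: ref 3 -> HIT, frames=[2,3,7] (faults so far: 3)
  step 7: ref 1 -> FAULT, evict 2, frames=[1,3,7] (faults so far: 4)
  step 8: ref 1 -> HIT, frames=[1,3,7] (faults so far: 4)
  step 9: ref 5 -> FAULT, evict 1, frames=[5,3,7] (faults so far: 5)
  step 10: ref 7 -> HIT, frames=[5,3,7] (faults so far: 5)
  Optimal total faults: 5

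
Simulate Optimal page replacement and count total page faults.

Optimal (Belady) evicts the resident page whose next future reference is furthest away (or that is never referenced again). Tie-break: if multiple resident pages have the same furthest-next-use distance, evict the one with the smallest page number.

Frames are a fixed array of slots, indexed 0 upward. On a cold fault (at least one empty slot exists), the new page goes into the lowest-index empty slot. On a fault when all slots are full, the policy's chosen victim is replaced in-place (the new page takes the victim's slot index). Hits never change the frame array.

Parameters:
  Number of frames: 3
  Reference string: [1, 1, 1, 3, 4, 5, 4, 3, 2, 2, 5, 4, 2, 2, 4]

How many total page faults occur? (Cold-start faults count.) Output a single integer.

Step 0: ref 1 → FAULT, frames=[1,-,-]
Step 1: ref 1 → HIT, frames=[1,-,-]
Step 2: ref 1 → HIT, frames=[1,-,-]
Step 3: ref 3 → FAULT, frames=[1,3,-]
Step 4: ref 4 → FAULT, frames=[1,3,4]
Step 5: ref 5 → FAULT (evict 1), frames=[5,3,4]
Step 6: ref 4 → HIT, frames=[5,3,4]
Step 7: ref 3 → HIT, frames=[5,3,4]
Step 8: ref 2 → FAULT (evict 3), frames=[5,2,4]
Step 9: ref 2 → HIT, frames=[5,2,4]
Step 10: ref 5 → HIT, frames=[5,2,4]
Step 11: ref 4 → HIT, frames=[5,2,4]
Step 12: ref 2 → HIT, frames=[5,2,4]
Step 13: ref 2 → HIT, frames=[5,2,4]
Step 14: ref 4 → HIT, frames=[5,2,4]
Total faults: 5

Answer: 5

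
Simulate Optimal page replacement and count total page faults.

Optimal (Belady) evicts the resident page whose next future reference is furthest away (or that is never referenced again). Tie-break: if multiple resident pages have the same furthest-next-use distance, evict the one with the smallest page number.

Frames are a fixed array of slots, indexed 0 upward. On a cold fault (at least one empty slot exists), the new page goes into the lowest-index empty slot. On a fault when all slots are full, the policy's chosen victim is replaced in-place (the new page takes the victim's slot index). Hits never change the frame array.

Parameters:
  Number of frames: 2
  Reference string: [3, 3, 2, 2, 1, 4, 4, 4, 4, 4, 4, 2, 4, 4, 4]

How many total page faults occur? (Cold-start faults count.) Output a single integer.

Step 0: ref 3 → FAULT, frames=[3,-]
Step 1: ref 3 → HIT, frames=[3,-]
Step 2: ref 2 → FAULT, frames=[3,2]
Step 3: ref 2 → HIT, frames=[3,2]
Step 4: ref 1 → FAULT (evict 3), frames=[1,2]
Step 5: ref 4 → FAULT (evict 1), frames=[4,2]
Step 6: ref 4 → HIT, frames=[4,2]
Step 7: ref 4 → HIT, frames=[4,2]
Step 8: ref 4 → HIT, frames=[4,2]
Step 9: ref 4 → HIT, frames=[4,2]
Step 10: ref 4 → HIT, frames=[4,2]
Step 11: ref 2 → HIT, frames=[4,2]
Step 12: ref 4 → HIT, frames=[4,2]
Step 13: ref 4 → HIT, frames=[4,2]
Step 14: ref 4 → HIT, frames=[4,2]
Total faults: 4

Answer: 4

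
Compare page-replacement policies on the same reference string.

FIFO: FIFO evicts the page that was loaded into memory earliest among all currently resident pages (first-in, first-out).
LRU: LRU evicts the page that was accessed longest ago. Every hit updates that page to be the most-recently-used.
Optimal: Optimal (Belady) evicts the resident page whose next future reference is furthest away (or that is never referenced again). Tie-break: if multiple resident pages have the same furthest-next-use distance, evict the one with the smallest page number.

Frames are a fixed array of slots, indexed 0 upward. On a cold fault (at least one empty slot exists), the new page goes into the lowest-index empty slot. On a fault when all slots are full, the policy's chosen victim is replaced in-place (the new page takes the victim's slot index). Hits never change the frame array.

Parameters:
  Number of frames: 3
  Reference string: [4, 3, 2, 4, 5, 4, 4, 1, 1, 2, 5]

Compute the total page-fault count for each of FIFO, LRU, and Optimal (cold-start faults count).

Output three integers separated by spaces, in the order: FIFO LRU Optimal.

--- FIFO ---
  step 0: ref 4 -> FAULT, frames=[4,-,-] (faults so far: 1)
  step 1: ref 3 -> FAULT, frames=[4,3,-] (faults so far: 2)
  step 2: ref 2 -> FAULT, frames=[4,3,2] (faults so far: 3)
  step 3: ref 4 -> HIT, frames=[4,3,2] (faults so far: 3)
  step 4: ref 5 -> FAULT, evict 4, frames=[5,3,2] (faults so far: 4)
  step 5: ref 4 -> FAULT, evict 3, frames=[5,4,2] (faults so far: 5)
  step 6: ref 4 -> HIT, frames=[5,4,2] (faults so far: 5)
  step 7: ref 1 -> FAULT, evict 2, frames=[5,4,1] (faults so far: 6)
  step 8: ref 1 -> HIT, frames=[5,4,1] (faults so far: 6)
  step 9: ref 2 -> FAULT, evict 5, frames=[2,4,1] (faults so far: 7)
  step 10: ref 5 -> FAULT, evict 4, frames=[2,5,1] (faults so far: 8)
  FIFO total faults: 8
--- LRU ---
  step 0: ref 4 -> FAULT, frames=[4,-,-] (faults so far: 1)
  step 1: ref 3 -> FAULT, frames=[4,3,-] (faults so far: 2)
  step 2: ref 2 -> FAULT, frames=[4,3,2] (faults so far: 3)
  step 3: ref 4 -> HIT, frames=[4,3,2] (faults so far: 3)
  step 4: ref 5 -> FAULT, evict 3, frames=[4,5,2] (faults so far: 4)
  step 5: ref 4 -> HIT, frames=[4,5,2] (faults so far: 4)
  step 6: ref 4 -> HIT, frames=[4,5,2] (faults so far: 4)
  step 7: ref 1 -> FAULT, evict 2, frames=[4,5,1] (faults so far: 5)
  step 8: ref 1 -> HIT, frames=[4,5,1] (faults so far: 5)
  step 9: ref 2 -> FAULT, evict 5, frames=[4,2,1] (faults so far: 6)
  step 10: ref 5 -> FAULT, evict 4, frames=[5,2,1] (faults so far: 7)
  LRU total faults: 7
--- Optimal ---
  step 0: ref 4 -> FAULT, frames=[4,-,-] (faults so far: 1)
  step 1: ref 3 -> FAULT, frames=[4,3,-] (faults so far: 2)
  step 2: ref 2 -> FAULT, frames=[4,3,2] (faults so far: 3)
  step 3: ref 4 -> HIT, frames=[4,3,2] (faults so far: 3)
  step 4: ref 5 -> FAULT, evict 3, frames=[4,5,2] (faults so far: 4)
  step 5: ref 4 -> HIT, frames=[4,5,2] (faults so far: 4)
  step 6: ref 4 -> HIT, frames=[4,5,2] (faults so far: 4)
  step 7: ref 1 -> FAULT, evict 4, frames=[1,5,2] (faults so far: 5)
  step 8: ref 1 -> HIT, frames=[1,5,2] (faults so far: 5)
  step 9: ref 2 -> HIT, frames=[1,5,2] (faults so far: 5)
  step 10: ref 5 -> HIT, frames=[1,5,2] (faults so far: 5)
  Optimal total faults: 5

Answer: 8 7 5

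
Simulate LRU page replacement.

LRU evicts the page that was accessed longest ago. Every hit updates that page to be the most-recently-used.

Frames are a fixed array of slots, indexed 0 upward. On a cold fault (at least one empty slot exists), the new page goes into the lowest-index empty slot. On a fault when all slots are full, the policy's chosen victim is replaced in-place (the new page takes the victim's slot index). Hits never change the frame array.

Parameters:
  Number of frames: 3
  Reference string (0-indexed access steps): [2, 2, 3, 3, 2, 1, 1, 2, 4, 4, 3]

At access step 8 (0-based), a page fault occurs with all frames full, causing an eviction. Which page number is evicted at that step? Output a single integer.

Answer: 3

Derivation:
Step 0: ref 2 -> FAULT, frames=[2,-,-]
Step 1: ref 2 -> HIT, frames=[2,-,-]
Step 2: ref 3 -> FAULT, frames=[2,3,-]
Step 3: ref 3 -> HIT, frames=[2,3,-]
Step 4: ref 2 -> HIT, frames=[2,3,-]
Step 5: ref 1 -> FAULT, frames=[2,3,1]
Step 6: ref 1 -> HIT, frames=[2,3,1]
Step 7: ref 2 -> HIT, frames=[2,3,1]
Step 8: ref 4 -> FAULT, evict 3, frames=[2,4,1]
At step 8: evicted page 3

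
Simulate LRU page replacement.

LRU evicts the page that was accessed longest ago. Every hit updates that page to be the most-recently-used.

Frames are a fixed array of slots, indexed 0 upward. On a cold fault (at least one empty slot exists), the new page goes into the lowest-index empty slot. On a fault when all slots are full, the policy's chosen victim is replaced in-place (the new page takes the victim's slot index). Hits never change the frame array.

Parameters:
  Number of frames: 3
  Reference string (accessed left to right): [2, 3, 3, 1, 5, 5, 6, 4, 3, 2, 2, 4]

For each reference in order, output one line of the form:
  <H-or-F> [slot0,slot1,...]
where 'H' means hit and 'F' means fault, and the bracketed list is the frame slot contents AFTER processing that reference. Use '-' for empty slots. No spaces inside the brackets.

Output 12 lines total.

F [2,-,-]
F [2,3,-]
H [2,3,-]
F [2,3,1]
F [5,3,1]
H [5,3,1]
F [5,6,1]
F [5,6,4]
F [3,6,4]
F [3,2,4]
H [3,2,4]
H [3,2,4]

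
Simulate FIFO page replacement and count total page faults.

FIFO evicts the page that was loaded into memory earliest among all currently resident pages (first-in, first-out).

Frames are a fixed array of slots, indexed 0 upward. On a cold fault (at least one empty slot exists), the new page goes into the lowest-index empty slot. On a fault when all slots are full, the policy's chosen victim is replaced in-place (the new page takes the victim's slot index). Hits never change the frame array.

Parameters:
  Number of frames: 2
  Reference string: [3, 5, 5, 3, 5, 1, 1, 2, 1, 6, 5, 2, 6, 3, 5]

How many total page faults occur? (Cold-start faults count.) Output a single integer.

Answer: 10

Derivation:
Step 0: ref 3 → FAULT, frames=[3,-]
Step 1: ref 5 → FAULT, frames=[3,5]
Step 2: ref 5 → HIT, frames=[3,5]
Step 3: ref 3 → HIT, frames=[3,5]
Step 4: ref 5 → HIT, frames=[3,5]
Step 5: ref 1 → FAULT (evict 3), frames=[1,5]
Step 6: ref 1 → HIT, frames=[1,5]
Step 7: ref 2 → FAULT (evict 5), frames=[1,2]
Step 8: ref 1 → HIT, frames=[1,2]
Step 9: ref 6 → FAULT (evict 1), frames=[6,2]
Step 10: ref 5 → FAULT (evict 2), frames=[6,5]
Step 11: ref 2 → FAULT (evict 6), frames=[2,5]
Step 12: ref 6 → FAULT (evict 5), frames=[2,6]
Step 13: ref 3 → FAULT (evict 2), frames=[3,6]
Step 14: ref 5 → FAULT (evict 6), frames=[3,5]
Total faults: 10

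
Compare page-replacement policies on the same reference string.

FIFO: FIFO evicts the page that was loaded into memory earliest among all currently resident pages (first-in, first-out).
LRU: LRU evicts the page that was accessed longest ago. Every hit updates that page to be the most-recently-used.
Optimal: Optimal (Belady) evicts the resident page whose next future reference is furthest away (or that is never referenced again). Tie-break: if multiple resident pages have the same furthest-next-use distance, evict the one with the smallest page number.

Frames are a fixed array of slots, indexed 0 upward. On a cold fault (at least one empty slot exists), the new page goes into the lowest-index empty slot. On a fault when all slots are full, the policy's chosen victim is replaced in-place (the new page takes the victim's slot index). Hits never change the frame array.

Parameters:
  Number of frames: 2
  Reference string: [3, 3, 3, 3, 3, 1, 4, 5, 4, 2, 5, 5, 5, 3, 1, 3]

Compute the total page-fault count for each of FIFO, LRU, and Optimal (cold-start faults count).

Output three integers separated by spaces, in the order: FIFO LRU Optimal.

--- FIFO ---
  step 0: ref 3 -> FAULT, frames=[3,-] (faults so far: 1)
  step 1: ref 3 -> HIT, frames=[3,-] (faults so far: 1)
  step 2: ref 3 -> HIT, frames=[3,-] (faults so far: 1)
  step 3: ref 3 -> HIT, frames=[3,-] (faults so far: 1)
  step 4: ref 3 -> HIT, frames=[3,-] (faults so far: 1)
  step 5: ref 1 -> FAULT, frames=[3,1] (faults so far: 2)
  step 6: ref 4 -> FAULT, evict 3, frames=[4,1] (faults so far: 3)
  step 7: ref 5 -> FAULT, evict 1, frames=[4,5] (faults so far: 4)
  step 8: ref 4 -> HIT, frames=[4,5] (faults so far: 4)
  step 9: ref 2 -> FAULT, evict 4, frames=[2,5] (faults so far: 5)
  step 10: ref 5 -> HIT, frames=[2,5] (faults so far: 5)
  step 11: ref 5 -> HIT, frames=[2,5] (faults so far: 5)
  step 12: ref 5 -> HIT, frames=[2,5] (faults so far: 5)
  step 13: ref 3 -> FAULT, evict 5, frames=[2,3] (faults so far: 6)
  step 14: ref 1 -> FAULT, evict 2, frames=[1,3] (faults so far: 7)
  step 15: ref 3 -> HIT, frames=[1,3] (faults so far: 7)
  FIFO total faults: 7
--- LRU ---
  step 0: ref 3 -> FAULT, frames=[3,-] (faults so far: 1)
  step 1: ref 3 -> HIT, frames=[3,-] (faults so far: 1)
  step 2: ref 3 -> HIT, frames=[3,-] (faults so far: 1)
  step 3: ref 3 -> HIT, frames=[3,-] (faults so far: 1)
  step 4: ref 3 -> HIT, frames=[3,-] (faults so far: 1)
  step 5: ref 1 -> FAULT, frames=[3,1] (faults so far: 2)
  step 6: ref 4 -> FAULT, evict 3, frames=[4,1] (faults so far: 3)
  step 7: ref 5 -> FAULT, evict 1, frames=[4,5] (faults so far: 4)
  step 8: ref 4 -> HIT, frames=[4,5] (faults so far: 4)
  step 9: ref 2 -> FAULT, evict 5, frames=[4,2] (faults so far: 5)
  step 10: ref 5 -> FAULT, evict 4, frames=[5,2] (faults so far: 6)
  step 11: ref 5 -> HIT, frames=[5,2] (faults so far: 6)
  step 12: ref 5 -> HIT, frames=[5,2] (faults so far: 6)
  step 13: ref 3 -> FAULT, evict 2, frames=[5,3] (faults so far: 7)
  step 14: ref 1 -> FAULT, evict 5, frames=[1,3] (faults so far: 8)
  step 15: ref 3 -> HIT, frames=[1,3] (faults so far: 8)
  LRU total faults: 8
--- Optimal ---
  step 0: ref 3 -> FAULT, frames=[3,-] (faults so far: 1)
  step 1: ref 3 -> HIT, frames=[3,-] (faults so far: 1)
  step 2: ref 3 -> HIT, frames=[3,-] (faults so far: 1)
  step 3: ref 3 -> HIT, frames=[3,-] (faults so far: 1)
  step 4: ref 3 -> HIT, frames=[3,-] (faults so far: 1)
  step 5: ref 1 -> FAULT, frames=[3,1] (faults so far: 2)
  step 6: ref 4 -> FAULT, evict 1, frames=[3,4] (faults so far: 3)
  step 7: ref 5 -> FAULT, evict 3, frames=[5,4] (faults so far: 4)
  step 8: ref 4 -> HIT, frames=[5,4] (faults so far: 4)
  step 9: ref 2 -> FAULT, evict 4, frames=[5,2] (faults so far: 5)
  step 10: ref 5 -> HIT, frames=[5,2] (faults so far: 5)
  step 11: ref 5 -> HIT, frames=[5,2] (faults so far: 5)
  step 12: ref 5 -> HIT, frames=[5,2] (faults so far: 5)
  step 13: ref 3 -> FAULT, evict 2, frames=[5,3] (faults so far: 6)
  step 14: ref 1 -> FAULT, evict 5, frames=[1,3] (faults so far: 7)
  step 15: ref 3 -> HIT, frames=[1,3] (faults so far: 7)
  Optimal total faults: 7

Answer: 7 8 7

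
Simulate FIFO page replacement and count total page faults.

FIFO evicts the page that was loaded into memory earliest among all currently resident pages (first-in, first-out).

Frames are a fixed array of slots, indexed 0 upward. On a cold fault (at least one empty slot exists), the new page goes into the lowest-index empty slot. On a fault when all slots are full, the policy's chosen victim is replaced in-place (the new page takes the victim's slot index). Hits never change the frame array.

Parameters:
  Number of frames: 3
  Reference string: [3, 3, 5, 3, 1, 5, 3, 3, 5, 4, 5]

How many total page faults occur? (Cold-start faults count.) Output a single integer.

Step 0: ref 3 → FAULT, frames=[3,-,-]
Step 1: ref 3 → HIT, frames=[3,-,-]
Step 2: ref 5 → FAULT, frames=[3,5,-]
Step 3: ref 3 → HIT, frames=[3,5,-]
Step 4: ref 1 → FAULT, frames=[3,5,1]
Step 5: ref 5 → HIT, frames=[3,5,1]
Step 6: ref 3 → HIT, frames=[3,5,1]
Step 7: ref 3 → HIT, frames=[3,5,1]
Step 8: ref 5 → HIT, frames=[3,5,1]
Step 9: ref 4 → FAULT (evict 3), frames=[4,5,1]
Step 10: ref 5 → HIT, frames=[4,5,1]
Total faults: 4

Answer: 4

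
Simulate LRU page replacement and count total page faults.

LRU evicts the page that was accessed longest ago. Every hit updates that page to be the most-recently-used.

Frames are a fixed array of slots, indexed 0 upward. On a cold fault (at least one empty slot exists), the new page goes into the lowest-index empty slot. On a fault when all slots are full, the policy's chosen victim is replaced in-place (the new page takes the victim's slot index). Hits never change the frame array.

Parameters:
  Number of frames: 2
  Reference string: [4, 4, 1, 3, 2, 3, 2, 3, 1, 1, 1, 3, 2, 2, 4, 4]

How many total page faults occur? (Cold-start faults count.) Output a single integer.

Answer: 7

Derivation:
Step 0: ref 4 → FAULT, frames=[4,-]
Step 1: ref 4 → HIT, frames=[4,-]
Step 2: ref 1 → FAULT, frames=[4,1]
Step 3: ref 3 → FAULT (evict 4), frames=[3,1]
Step 4: ref 2 → FAULT (evict 1), frames=[3,2]
Step 5: ref 3 → HIT, frames=[3,2]
Step 6: ref 2 → HIT, frames=[3,2]
Step 7: ref 3 → HIT, frames=[3,2]
Step 8: ref 1 → FAULT (evict 2), frames=[3,1]
Step 9: ref 1 → HIT, frames=[3,1]
Step 10: ref 1 → HIT, frames=[3,1]
Step 11: ref 3 → HIT, frames=[3,1]
Step 12: ref 2 → FAULT (evict 1), frames=[3,2]
Step 13: ref 2 → HIT, frames=[3,2]
Step 14: ref 4 → FAULT (evict 3), frames=[4,2]
Step 15: ref 4 → HIT, frames=[4,2]
Total faults: 7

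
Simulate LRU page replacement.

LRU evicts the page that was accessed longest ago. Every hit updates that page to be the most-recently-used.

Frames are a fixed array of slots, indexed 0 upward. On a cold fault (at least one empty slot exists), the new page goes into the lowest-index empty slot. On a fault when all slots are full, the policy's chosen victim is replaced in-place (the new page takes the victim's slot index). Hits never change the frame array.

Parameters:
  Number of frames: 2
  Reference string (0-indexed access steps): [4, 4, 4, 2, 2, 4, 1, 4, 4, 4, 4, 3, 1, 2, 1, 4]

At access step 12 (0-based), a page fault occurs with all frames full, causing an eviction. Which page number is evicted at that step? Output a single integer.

Step 0: ref 4 -> FAULT, frames=[4,-]
Step 1: ref 4 -> HIT, frames=[4,-]
Step 2: ref 4 -> HIT, frames=[4,-]
Step 3: ref 2 -> FAULT, frames=[4,2]
Step 4: ref 2 -> HIT, frames=[4,2]
Step 5: ref 4 -> HIT, frames=[4,2]
Step 6: ref 1 -> FAULT, evict 2, frames=[4,1]
Step 7: ref 4 -> HIT, frames=[4,1]
Step 8: ref 4 -> HIT, frames=[4,1]
Step 9: ref 4 -> HIT, frames=[4,1]
Step 10: ref 4 -> HIT, frames=[4,1]
Step 11: ref 3 -> FAULT, evict 1, frames=[4,3]
Step 12: ref 1 -> FAULT, evict 4, frames=[1,3]
At step 12: evicted page 4

Answer: 4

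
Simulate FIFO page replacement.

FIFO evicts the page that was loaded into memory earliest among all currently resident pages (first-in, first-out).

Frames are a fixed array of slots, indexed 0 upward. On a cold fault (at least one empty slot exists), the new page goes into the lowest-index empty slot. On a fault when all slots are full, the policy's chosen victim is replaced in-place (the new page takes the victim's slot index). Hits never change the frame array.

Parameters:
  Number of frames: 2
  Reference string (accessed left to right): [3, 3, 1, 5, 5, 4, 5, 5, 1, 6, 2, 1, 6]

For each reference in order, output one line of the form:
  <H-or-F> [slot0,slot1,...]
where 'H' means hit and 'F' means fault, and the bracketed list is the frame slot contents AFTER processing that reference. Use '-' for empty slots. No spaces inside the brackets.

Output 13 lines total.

F [3,-]
H [3,-]
F [3,1]
F [5,1]
H [5,1]
F [5,4]
H [5,4]
H [5,4]
F [1,4]
F [1,6]
F [2,6]
F [2,1]
F [6,1]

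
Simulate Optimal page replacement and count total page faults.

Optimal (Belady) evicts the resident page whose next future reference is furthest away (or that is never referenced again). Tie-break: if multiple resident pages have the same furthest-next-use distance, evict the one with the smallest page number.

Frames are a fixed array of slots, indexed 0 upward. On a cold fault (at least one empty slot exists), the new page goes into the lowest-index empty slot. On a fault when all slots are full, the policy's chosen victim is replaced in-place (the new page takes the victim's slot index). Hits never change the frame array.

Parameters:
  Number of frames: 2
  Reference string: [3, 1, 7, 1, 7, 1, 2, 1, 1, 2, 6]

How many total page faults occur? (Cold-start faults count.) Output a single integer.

Answer: 5

Derivation:
Step 0: ref 3 → FAULT, frames=[3,-]
Step 1: ref 1 → FAULT, frames=[3,1]
Step 2: ref 7 → FAULT (evict 3), frames=[7,1]
Step 3: ref 1 → HIT, frames=[7,1]
Step 4: ref 7 → HIT, frames=[7,1]
Step 5: ref 1 → HIT, frames=[7,1]
Step 6: ref 2 → FAULT (evict 7), frames=[2,1]
Step 7: ref 1 → HIT, frames=[2,1]
Step 8: ref 1 → HIT, frames=[2,1]
Step 9: ref 2 → HIT, frames=[2,1]
Step 10: ref 6 → FAULT (evict 1), frames=[2,6]
Total faults: 5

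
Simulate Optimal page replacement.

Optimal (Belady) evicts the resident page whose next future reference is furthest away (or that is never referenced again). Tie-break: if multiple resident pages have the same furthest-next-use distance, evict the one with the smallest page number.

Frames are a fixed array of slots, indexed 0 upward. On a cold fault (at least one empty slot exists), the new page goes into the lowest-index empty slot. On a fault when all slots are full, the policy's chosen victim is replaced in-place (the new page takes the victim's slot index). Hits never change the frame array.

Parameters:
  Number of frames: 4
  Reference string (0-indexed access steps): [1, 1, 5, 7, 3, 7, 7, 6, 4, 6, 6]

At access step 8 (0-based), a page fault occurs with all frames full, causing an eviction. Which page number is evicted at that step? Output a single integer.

Step 0: ref 1 -> FAULT, frames=[1,-,-,-]
Step 1: ref 1 -> HIT, frames=[1,-,-,-]
Step 2: ref 5 -> FAULT, frames=[1,5,-,-]
Step 3: ref 7 -> FAULT, frames=[1,5,7,-]
Step 4: ref 3 -> FAULT, frames=[1,5,7,3]
Step 5: ref 7 -> HIT, frames=[1,5,7,3]
Step 6: ref 7 -> HIT, frames=[1,5,7,3]
Step 7: ref 6 -> FAULT, evict 1, frames=[6,5,7,3]
Step 8: ref 4 -> FAULT, evict 3, frames=[6,5,7,4]
At step 8: evicted page 3

Answer: 3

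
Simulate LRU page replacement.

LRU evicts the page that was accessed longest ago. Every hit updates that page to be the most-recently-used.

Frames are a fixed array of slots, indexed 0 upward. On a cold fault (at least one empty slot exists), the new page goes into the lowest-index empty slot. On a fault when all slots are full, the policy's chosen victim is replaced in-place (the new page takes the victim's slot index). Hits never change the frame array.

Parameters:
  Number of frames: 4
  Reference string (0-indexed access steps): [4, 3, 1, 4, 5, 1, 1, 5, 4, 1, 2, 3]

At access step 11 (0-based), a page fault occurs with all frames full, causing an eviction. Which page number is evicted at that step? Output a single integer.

Answer: 5

Derivation:
Step 0: ref 4 -> FAULT, frames=[4,-,-,-]
Step 1: ref 3 -> FAULT, frames=[4,3,-,-]
Step 2: ref 1 -> FAULT, frames=[4,3,1,-]
Step 3: ref 4 -> HIT, frames=[4,3,1,-]
Step 4: ref 5 -> FAULT, frames=[4,3,1,5]
Step 5: ref 1 -> HIT, frames=[4,3,1,5]
Step 6: ref 1 -> HIT, frames=[4,3,1,5]
Step 7: ref 5 -> HIT, frames=[4,3,1,5]
Step 8: ref 4 -> HIT, frames=[4,3,1,5]
Step 9: ref 1 -> HIT, frames=[4,3,1,5]
Step 10: ref 2 -> FAULT, evict 3, frames=[4,2,1,5]
Step 11: ref 3 -> FAULT, evict 5, frames=[4,2,1,3]
At step 11: evicted page 5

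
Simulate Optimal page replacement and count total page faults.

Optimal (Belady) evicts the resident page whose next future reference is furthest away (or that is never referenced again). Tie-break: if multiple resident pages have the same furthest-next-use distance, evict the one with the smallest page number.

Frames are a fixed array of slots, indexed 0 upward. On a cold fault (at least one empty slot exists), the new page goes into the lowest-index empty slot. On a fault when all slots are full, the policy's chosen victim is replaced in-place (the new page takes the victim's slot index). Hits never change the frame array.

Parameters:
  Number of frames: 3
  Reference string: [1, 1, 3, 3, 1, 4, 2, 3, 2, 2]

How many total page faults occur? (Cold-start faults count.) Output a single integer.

Answer: 4

Derivation:
Step 0: ref 1 → FAULT, frames=[1,-,-]
Step 1: ref 1 → HIT, frames=[1,-,-]
Step 2: ref 3 → FAULT, frames=[1,3,-]
Step 3: ref 3 → HIT, frames=[1,3,-]
Step 4: ref 1 → HIT, frames=[1,3,-]
Step 5: ref 4 → FAULT, frames=[1,3,4]
Step 6: ref 2 → FAULT (evict 1), frames=[2,3,4]
Step 7: ref 3 → HIT, frames=[2,3,4]
Step 8: ref 2 → HIT, frames=[2,3,4]
Step 9: ref 2 → HIT, frames=[2,3,4]
Total faults: 4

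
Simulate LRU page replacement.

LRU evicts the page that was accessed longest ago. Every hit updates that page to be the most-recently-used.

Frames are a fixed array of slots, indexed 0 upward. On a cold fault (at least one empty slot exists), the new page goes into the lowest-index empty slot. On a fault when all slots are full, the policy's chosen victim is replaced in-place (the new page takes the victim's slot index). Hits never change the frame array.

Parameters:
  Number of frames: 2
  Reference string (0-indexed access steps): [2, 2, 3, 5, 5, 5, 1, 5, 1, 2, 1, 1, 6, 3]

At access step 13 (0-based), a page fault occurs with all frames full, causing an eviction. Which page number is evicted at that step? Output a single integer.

Answer: 1

Derivation:
Step 0: ref 2 -> FAULT, frames=[2,-]
Step 1: ref 2 -> HIT, frames=[2,-]
Step 2: ref 3 -> FAULT, frames=[2,3]
Step 3: ref 5 -> FAULT, evict 2, frames=[5,3]
Step 4: ref 5 -> HIT, frames=[5,3]
Step 5: ref 5 -> HIT, frames=[5,3]
Step 6: ref 1 -> FAULT, evict 3, frames=[5,1]
Step 7: ref 5 -> HIT, frames=[5,1]
Step 8: ref 1 -> HIT, frames=[5,1]
Step 9: ref 2 -> FAULT, evict 5, frames=[2,1]
Step 10: ref 1 -> HIT, frames=[2,1]
Step 11: ref 1 -> HIT, frames=[2,1]
Step 12: ref 6 -> FAULT, evict 2, frames=[6,1]
Step 13: ref 3 -> FAULT, evict 1, frames=[6,3]
At step 13: evicted page 1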